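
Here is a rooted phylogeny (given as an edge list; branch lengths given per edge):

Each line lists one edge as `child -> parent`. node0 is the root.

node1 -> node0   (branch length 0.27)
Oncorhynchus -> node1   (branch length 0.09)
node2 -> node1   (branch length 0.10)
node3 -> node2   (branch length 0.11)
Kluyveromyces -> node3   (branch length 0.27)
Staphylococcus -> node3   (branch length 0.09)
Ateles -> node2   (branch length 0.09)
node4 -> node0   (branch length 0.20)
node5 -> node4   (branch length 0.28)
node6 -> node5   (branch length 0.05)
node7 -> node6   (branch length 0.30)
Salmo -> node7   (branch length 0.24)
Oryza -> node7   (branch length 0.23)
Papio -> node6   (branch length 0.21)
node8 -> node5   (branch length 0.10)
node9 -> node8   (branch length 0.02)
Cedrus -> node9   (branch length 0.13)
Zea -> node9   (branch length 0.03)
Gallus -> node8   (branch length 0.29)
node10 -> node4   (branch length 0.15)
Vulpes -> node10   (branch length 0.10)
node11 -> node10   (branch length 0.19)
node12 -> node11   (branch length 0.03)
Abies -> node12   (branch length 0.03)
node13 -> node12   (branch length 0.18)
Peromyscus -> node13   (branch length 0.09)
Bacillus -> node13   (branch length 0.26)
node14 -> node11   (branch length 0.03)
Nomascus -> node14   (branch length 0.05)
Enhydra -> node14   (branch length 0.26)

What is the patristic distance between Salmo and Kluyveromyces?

1.82

The path runs Salmo → … → MRCA → … → Kluyveromyces; the MRCA is the root of the tree.
Branch lengths along that path: 0.24 + 0.30 + 0.05 + 0.28 + 0.20 + 0.27 + 0.10 + 0.11 + 0.27 = 1.82.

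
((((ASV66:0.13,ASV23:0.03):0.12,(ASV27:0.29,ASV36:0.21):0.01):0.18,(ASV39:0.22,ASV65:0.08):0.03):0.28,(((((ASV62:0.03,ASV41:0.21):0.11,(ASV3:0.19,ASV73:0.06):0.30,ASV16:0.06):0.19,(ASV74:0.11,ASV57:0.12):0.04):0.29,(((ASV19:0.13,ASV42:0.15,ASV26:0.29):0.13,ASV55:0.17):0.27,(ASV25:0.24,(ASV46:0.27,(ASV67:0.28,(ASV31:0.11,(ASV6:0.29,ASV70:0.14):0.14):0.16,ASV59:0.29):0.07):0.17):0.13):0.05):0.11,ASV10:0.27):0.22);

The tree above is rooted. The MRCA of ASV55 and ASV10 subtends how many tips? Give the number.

19

The MRCA of ASV55 and ASV10 is the node subtending (((((ASV62,ASV41),(ASV3,ASV73),ASV16),(ASV74,ASV57)),(((ASV19,ASV42,ASV26),ASV55),(ASV25,(ASV46,(ASV67,(ASV31,(ASV6,ASV70)),ASV59))))),ASV10).
That clade contains 19 terminal taxa: ASV10, ASV16, ASV19, ASV25, ASV26, ASV3, ASV31, ASV41, ASV42, ASV46, ASV55, ASV57, ASV59, ASV6, ASV62, ASV67, ASV70, ASV73, ASV74.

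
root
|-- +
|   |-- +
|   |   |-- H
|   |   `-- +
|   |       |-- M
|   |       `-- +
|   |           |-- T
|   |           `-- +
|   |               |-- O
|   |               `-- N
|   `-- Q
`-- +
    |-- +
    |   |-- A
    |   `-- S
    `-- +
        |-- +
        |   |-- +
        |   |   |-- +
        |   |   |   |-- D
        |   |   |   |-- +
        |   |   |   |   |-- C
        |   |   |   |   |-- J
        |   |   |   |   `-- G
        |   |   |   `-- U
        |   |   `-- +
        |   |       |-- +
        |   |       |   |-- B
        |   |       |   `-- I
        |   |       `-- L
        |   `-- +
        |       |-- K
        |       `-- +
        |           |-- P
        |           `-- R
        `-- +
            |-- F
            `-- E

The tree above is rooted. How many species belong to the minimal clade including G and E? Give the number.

13

The MRCA of G and E is the node subtending ((((D,(C,J,G),U),((B,I),L)),(K,(P,R))),(F,E)).
That clade contains 13 terminal taxa: B, C, D, E, F, G, I, J, K, L, P, R, U.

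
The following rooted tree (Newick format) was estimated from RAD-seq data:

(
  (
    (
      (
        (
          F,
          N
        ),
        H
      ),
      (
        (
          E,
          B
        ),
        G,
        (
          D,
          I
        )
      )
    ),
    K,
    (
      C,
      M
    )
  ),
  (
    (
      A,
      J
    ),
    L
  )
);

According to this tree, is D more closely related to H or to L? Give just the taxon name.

The MRCA of D and H subtends (((F,N),H),((E,B),G,(D,I))) (8 taxa).
The MRCA of D and L is the root, subtending the entire tree (14 taxa).
The first is nested inside the second, so D shares a more recent common ancestor with H.

H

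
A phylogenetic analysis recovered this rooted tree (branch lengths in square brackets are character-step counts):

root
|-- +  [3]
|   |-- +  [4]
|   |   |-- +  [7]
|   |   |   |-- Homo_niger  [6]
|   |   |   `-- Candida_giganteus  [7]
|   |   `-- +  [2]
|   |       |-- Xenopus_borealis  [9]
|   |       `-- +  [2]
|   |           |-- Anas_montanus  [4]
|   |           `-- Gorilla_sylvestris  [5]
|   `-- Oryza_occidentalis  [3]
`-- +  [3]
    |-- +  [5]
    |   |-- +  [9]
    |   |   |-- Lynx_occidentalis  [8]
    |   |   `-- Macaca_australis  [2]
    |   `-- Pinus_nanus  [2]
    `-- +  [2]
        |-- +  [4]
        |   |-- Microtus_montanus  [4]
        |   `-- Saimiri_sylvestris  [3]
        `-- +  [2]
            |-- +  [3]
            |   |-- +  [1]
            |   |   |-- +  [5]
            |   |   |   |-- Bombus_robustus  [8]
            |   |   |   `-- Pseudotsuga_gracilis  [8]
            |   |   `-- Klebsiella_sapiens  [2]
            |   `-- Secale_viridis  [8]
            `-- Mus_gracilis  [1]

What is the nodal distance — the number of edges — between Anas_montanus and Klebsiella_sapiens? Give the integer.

The MRCA of Anas_montanus and Klebsiella_sapiens is the root of the tree.
From Anas_montanus up to that node: 5 branches. From Klebsiella_sapiens up to the same node: 6 branches. Total: 5 + 6 = 11.

11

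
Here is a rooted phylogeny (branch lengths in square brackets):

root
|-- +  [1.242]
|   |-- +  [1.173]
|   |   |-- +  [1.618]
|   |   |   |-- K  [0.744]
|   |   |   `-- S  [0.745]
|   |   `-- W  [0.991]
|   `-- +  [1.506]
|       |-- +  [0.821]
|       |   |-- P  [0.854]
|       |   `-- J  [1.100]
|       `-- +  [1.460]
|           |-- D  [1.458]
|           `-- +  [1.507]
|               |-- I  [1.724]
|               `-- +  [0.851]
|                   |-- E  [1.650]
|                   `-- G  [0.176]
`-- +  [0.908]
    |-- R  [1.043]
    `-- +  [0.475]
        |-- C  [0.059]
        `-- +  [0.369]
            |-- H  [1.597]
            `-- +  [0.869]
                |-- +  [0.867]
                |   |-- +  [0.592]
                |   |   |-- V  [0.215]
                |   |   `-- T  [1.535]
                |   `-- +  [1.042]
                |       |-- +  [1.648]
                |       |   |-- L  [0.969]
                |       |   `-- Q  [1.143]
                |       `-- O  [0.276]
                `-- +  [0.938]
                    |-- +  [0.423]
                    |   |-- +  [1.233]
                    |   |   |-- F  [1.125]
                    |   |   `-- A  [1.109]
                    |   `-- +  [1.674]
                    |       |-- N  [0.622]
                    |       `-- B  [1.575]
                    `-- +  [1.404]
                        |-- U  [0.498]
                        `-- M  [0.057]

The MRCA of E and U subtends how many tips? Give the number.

23

The MRCA of E and U is the root, so the clade is the entire tree.
That clade contains 23 terminal taxa: A, B, C, D, E, F, G, H, I, J, K, L, M, N, O, P, Q, R, S, T, U, V, W.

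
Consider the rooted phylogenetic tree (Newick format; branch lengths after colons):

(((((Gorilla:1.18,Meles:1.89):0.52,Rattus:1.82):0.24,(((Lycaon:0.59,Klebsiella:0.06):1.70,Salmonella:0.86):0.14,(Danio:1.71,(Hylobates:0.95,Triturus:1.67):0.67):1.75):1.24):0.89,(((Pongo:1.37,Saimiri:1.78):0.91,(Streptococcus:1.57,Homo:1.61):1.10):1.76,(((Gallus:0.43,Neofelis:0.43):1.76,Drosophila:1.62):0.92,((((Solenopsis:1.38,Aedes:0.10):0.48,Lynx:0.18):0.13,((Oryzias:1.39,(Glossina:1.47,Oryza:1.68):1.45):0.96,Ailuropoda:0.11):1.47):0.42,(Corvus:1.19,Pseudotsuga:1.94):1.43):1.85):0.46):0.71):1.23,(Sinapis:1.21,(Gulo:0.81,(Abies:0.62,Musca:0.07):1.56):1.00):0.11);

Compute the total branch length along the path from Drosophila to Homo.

The path runs Drosophila → … → MRCA → … → Homo; the MRCA is the node subtending (((Pongo,Saimiri),(Streptococcus,Homo)),(((Gallus,Neofelis),Drosophila),((((Solenopsis,Aedes),Lynx),((Oryzias,(Glossina,Oryza)),Ailuropoda)),(Corvus,Pseudotsuga)))).
Branch lengths along that path: 1.62 + 0.92 + 0.46 + 1.76 + 1.10 + 1.61 = 7.47.

7.47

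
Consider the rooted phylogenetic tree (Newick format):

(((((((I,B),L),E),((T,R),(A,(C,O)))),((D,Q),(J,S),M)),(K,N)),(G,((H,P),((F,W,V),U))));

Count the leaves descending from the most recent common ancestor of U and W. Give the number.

4

The MRCA of U and W is the node subtending ((F,W,V),U).
That clade contains 4 terminal taxa: F, U, V, W.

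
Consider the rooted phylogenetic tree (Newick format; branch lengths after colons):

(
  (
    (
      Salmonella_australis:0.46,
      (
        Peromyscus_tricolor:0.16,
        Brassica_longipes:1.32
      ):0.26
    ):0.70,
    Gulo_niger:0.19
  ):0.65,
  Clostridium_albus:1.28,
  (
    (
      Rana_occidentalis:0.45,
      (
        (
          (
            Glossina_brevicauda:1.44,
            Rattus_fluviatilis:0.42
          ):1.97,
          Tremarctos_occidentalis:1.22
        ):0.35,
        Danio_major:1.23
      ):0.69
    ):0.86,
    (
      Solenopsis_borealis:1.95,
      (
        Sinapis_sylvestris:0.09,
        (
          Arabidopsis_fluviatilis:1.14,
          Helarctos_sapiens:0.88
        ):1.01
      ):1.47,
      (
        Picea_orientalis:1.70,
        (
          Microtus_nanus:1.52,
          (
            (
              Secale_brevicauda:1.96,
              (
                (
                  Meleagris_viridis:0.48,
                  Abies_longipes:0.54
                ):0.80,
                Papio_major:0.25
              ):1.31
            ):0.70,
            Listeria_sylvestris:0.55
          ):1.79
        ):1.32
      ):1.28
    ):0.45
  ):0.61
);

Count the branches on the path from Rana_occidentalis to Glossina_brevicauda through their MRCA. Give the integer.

5

The MRCA of Rana_occidentalis and Glossina_brevicauda is the node subtending (Rana_occidentalis,(((Glossina_brevicauda,Rattus_fluviatilis),Tremarctos_occidentalis),Danio_major)).
From Rana_occidentalis up to that node: 1 branch. From Glossina_brevicauda up to the same node: 4 branches. Total: 1 + 4 = 5.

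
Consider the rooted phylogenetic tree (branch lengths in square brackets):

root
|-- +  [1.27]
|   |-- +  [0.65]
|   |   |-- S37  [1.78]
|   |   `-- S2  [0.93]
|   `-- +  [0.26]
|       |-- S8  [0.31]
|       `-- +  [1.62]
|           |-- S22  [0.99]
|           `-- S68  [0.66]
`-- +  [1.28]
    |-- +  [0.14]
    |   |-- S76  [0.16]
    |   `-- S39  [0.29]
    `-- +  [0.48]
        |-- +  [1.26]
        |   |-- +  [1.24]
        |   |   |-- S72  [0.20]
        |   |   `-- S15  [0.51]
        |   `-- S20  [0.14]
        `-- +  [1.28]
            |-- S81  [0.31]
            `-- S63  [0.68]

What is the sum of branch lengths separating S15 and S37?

The path runs S15 → … → MRCA → … → S37; the MRCA is the root of the tree.
Branch lengths along that path: 0.51 + 1.24 + 1.26 + 0.48 + 1.28 + 1.27 + 0.65 + 1.78 = 8.47.

8.47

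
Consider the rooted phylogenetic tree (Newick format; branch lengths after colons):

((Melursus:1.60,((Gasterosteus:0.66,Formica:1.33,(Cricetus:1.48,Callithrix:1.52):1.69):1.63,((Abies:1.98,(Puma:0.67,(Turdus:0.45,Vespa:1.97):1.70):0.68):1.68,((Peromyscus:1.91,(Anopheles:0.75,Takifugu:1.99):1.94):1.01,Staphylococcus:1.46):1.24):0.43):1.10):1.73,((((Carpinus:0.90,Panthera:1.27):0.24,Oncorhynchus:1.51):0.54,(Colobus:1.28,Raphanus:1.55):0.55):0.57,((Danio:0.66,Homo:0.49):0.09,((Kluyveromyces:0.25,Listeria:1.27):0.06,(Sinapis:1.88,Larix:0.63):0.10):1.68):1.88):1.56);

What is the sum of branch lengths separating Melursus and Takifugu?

9.31

The path runs Melursus → … → MRCA → … → Takifugu; the MRCA is the node subtending (Melursus,((Gasterosteus,Formica,(Cricetus,Callithrix)),((Abies,(Puma,(Turdus,Vespa))),((Peromyscus,(Anopheles,Takifugu)),Staphylococcus)))).
Branch lengths along that path: 1.60 + 1.10 + 0.43 + 1.24 + 1.01 + 1.94 + 1.99 = 9.31.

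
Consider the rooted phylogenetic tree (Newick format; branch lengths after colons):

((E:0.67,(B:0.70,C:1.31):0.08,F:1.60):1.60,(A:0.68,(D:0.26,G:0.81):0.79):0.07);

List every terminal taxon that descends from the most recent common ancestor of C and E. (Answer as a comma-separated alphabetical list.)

Tracing C: it sits inside (B,C).
Tracing E: it sits inside (E,(B,C),F).
The smallest clade enclosing both is (E,(B,C),F); the answer is its 4 terminal taxa in alphabetical order.

B, C, E, F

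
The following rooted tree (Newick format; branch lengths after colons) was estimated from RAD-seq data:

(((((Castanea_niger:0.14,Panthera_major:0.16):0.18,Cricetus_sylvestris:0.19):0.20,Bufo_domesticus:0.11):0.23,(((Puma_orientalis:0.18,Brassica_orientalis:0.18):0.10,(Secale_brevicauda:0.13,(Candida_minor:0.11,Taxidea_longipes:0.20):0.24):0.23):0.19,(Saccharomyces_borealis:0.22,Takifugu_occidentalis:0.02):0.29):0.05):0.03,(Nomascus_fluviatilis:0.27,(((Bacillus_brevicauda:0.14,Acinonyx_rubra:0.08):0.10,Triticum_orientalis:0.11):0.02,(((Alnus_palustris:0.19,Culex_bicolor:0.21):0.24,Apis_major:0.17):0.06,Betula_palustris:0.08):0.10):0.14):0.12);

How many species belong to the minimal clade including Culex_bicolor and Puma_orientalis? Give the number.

19

The MRCA of Culex_bicolor and Puma_orientalis is the root, so the clade is the entire tree.
That clade contains 19 terminal taxa: Acinonyx_rubra, Alnus_palustris, Apis_major, Bacillus_brevicauda, Betula_palustris, Brassica_orientalis, Bufo_domesticus, Candida_minor, Castanea_niger, Cricetus_sylvestris, Culex_bicolor, Nomascus_fluviatilis, Panthera_major, Puma_orientalis, Saccharomyces_borealis, Secale_brevicauda, Takifugu_occidentalis, Taxidea_longipes, Triticum_orientalis.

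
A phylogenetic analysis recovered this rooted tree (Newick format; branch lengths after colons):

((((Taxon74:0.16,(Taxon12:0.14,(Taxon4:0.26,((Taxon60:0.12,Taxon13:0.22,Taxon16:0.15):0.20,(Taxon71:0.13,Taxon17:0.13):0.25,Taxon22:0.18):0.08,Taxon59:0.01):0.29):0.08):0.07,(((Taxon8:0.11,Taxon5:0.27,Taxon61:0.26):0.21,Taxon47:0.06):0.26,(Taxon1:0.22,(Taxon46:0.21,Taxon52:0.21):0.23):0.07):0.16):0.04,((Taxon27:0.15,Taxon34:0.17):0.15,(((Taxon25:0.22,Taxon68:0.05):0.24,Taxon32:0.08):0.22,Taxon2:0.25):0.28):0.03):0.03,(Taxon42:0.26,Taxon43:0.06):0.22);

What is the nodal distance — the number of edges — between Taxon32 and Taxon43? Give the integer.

The MRCA of Taxon32 and Taxon43 is the root of the tree.
From Taxon32 up to that node: 5 branches. From Taxon43 up to the same node: 2 branches. Total: 5 + 2 = 7.

7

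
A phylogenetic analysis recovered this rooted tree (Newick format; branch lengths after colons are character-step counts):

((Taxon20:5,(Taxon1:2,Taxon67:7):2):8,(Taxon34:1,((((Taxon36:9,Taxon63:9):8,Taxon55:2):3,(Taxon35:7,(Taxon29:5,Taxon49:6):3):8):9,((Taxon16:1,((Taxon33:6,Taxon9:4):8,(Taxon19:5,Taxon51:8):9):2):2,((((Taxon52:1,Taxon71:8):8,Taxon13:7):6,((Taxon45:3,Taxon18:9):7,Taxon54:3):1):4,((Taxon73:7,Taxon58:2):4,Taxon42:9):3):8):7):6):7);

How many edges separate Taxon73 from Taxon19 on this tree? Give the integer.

The MRCA of Taxon73 and Taxon19 is the node subtending ((Taxon16,((Taxon33,Taxon9),(Taxon19,Taxon51))),((((Taxon52,Taxon71),Taxon13),((Taxon45,Taxon18),Taxon54)),((Taxon73,Taxon58),Taxon42))).
From Taxon73 up to that node: 4 branches. From Taxon19 up to the same node: 4 branches. Total: 4 + 4 = 8.

8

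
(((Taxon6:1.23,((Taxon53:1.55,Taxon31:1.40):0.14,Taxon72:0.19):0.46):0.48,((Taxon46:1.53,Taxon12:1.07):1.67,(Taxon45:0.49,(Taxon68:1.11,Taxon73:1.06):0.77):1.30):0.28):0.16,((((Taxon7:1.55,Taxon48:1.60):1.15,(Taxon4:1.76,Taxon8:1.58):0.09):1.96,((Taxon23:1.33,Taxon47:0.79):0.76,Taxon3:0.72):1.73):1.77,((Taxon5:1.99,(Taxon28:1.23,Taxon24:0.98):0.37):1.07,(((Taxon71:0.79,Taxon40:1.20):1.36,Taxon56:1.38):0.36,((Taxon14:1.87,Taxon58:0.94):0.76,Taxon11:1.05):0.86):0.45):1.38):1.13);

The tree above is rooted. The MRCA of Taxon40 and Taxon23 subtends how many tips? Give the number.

16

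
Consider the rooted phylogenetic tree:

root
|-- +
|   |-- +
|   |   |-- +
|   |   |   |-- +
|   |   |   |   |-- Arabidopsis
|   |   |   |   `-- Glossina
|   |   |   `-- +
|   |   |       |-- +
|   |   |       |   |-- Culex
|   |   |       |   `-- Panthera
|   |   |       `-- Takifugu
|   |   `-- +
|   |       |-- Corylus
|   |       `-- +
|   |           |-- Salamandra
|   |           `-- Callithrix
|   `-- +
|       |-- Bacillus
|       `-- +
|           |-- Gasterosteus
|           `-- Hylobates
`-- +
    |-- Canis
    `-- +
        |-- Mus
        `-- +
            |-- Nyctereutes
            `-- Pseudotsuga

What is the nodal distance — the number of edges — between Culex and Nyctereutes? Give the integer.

The MRCA of Culex and Nyctereutes is the root of the tree.
From Culex up to that node: 6 branches. From Nyctereutes up to the same node: 4 branches. Total: 6 + 4 = 10.

10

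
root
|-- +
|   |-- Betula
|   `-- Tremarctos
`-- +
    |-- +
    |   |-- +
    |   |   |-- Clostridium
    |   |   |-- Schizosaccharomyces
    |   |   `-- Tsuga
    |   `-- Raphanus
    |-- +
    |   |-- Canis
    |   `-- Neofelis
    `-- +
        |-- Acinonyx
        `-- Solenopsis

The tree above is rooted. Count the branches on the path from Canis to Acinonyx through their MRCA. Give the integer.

The MRCA of Canis and Acinonyx is the node subtending (((Clostridium,Schizosaccharomyces,Tsuga),Raphanus),(Canis,Neofelis),(Acinonyx,Solenopsis)).
From Canis up to that node: 2 branches. From Acinonyx up to the same node: 2 branches. Total: 2 + 2 = 4.

4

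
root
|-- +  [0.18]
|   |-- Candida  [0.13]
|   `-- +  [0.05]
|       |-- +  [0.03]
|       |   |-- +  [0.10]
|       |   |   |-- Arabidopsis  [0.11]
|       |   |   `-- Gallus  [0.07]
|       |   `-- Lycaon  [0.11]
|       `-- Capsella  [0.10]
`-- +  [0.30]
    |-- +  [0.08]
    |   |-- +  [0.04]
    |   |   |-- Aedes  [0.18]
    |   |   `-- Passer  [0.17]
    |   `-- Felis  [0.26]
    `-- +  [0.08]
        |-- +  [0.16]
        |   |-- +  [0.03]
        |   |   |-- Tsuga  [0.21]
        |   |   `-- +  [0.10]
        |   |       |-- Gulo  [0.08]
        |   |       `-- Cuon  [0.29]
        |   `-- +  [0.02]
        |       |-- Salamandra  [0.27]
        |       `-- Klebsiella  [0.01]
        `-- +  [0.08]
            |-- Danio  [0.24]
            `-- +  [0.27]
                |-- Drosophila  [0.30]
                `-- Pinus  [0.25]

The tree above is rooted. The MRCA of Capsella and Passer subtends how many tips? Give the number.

16

The MRCA of Capsella and Passer is the root, so the clade is the entire tree.
That clade contains 16 terminal taxa: Aedes, Arabidopsis, Candida, Capsella, Cuon, Danio, Drosophila, Felis, Gallus, Gulo, Klebsiella, Lycaon, Passer, Pinus, Salamandra, Tsuga.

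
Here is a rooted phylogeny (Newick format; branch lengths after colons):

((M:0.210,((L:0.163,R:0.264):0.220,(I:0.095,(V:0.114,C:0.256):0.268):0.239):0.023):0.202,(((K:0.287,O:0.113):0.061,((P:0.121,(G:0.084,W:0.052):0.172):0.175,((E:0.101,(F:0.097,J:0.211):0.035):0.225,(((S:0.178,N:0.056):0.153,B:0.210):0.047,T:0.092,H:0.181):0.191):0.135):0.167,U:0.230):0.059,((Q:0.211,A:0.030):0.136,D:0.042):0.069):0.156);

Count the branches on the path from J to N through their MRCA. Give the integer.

7

The MRCA of J and N is the node subtending ((E,(F,J)),(((S,N),B),T,H)).
From J up to that node: 3 branches. From N up to the same node: 4 branches. Total: 3 + 4 = 7.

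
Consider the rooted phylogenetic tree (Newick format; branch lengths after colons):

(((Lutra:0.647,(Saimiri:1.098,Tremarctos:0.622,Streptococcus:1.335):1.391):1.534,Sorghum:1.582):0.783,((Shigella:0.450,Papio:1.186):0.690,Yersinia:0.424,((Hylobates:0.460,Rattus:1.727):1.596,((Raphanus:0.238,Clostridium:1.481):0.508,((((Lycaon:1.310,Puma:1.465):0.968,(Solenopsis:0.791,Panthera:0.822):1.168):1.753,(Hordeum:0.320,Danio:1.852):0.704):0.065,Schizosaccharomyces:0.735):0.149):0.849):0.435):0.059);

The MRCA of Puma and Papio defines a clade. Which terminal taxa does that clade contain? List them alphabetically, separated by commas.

Clostridium, Danio, Hordeum, Hylobates, Lycaon, Panthera, Papio, Puma, Raphanus, Rattus, Schizosaccharomyces, Shigella, Solenopsis, Yersinia

Tracing Puma: it sits inside (Lycaon,Puma).
Tracing Papio: it sits inside (Shigella,Papio).
The smallest clade enclosing both is ((Shigella,Papio),Yersinia,((Hylobates,Rattus),((Raphanus,Clostridium),((((Lycaon,Puma),(Solenopsis,Panthera)),(Hordeum,Danio)),Schizosaccharomyces)))); the answer is its 14 terminal taxa in alphabetical order.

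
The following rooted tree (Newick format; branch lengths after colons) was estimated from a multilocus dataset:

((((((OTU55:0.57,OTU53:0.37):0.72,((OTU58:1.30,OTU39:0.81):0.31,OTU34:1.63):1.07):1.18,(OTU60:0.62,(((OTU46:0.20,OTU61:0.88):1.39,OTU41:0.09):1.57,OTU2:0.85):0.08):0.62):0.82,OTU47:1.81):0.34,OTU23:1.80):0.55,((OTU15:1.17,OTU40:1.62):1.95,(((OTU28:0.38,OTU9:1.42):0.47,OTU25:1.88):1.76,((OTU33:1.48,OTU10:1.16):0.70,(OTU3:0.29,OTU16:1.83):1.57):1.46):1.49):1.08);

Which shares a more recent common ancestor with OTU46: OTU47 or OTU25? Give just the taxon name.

The MRCA of OTU46 and OTU47 subtends ((((OTU55,OTU53),((OTU58,OTU39),OTU34)),(OTU60,(((OTU46,OTU61),OTU41),OTU2))),OTU47) (11 taxa).
The MRCA of OTU46 and OTU25 is the root, subtending the entire tree (21 taxa).
The first is nested inside the second, so OTU46 shares a more recent common ancestor with OTU47.

OTU47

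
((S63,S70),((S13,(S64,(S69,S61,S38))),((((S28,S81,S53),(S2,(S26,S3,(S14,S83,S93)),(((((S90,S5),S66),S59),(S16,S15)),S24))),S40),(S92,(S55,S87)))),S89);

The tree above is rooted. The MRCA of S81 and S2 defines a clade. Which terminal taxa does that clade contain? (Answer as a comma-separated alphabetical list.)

S14, S15, S16, S2, S24, S26, S28, S3, S5, S53, S59, S66, S81, S83, S90, S93

Tracing S81: it sits inside (S28,S81,S53).
Tracing S2: it sits inside (S2,(S26,S3,(S14,S83,S93)),(((((S90,S5),S66),S59),(S16,S15)),S24)).
The smallest clade enclosing both is ((S28,S81,S53),(S2,(S26,S3,(S14,S83,S93)),(((((S90,S5),S66),S59),(S16,S15)),S24))); the answer is its 16 terminal taxa in alphabetical order.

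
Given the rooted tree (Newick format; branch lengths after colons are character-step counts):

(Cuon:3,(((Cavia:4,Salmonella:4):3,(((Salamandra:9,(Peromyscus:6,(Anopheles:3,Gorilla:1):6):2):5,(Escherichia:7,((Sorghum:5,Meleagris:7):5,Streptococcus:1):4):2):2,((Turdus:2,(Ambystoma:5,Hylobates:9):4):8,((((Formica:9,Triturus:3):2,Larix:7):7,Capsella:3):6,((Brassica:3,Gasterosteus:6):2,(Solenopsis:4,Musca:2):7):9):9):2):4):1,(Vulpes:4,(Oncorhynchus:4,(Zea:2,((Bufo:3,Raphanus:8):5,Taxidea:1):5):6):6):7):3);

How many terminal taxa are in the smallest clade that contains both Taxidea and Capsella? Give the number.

The MRCA of Taxidea and Capsella is the node subtending (((Cavia,Salmonella),(((Salamandra,(Peromyscus,(Anopheles,Gorilla))),(Escherichia,((Sorghum,Meleagris),Streptococcus))),((Turdus,(Ambystoma,Hylobates)),((((Formica,Triturus),Larix),Capsella),((Brassica,Gasterosteus),(Solenopsis,Musca)))))),(Vulpes,(Oncorhynchus,(Zea,((Bufo,Raphanus),Taxidea))))).
That clade contains 27 terminal taxa: Ambystoma, Anopheles, Brassica, Bufo, Capsella, Cavia, Escherichia, Formica, Gasterosteus, Gorilla, Hylobates, Larix, Meleagris, Musca, Oncorhynchus, Peromyscus, Raphanus, Salamandra, Salmonella, Solenopsis, Sorghum, Streptococcus, Taxidea, Triturus, Turdus, Vulpes, Zea.

27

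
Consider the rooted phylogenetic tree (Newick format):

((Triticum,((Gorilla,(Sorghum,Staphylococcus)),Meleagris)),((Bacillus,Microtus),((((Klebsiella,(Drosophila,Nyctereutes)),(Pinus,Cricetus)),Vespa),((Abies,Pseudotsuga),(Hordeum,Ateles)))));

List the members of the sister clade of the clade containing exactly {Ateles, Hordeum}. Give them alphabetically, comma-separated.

The clade containing exactly {Ateles, Hordeum} attaches to the tree at the node subtending ((Abies,Pseudotsuga),(Hordeum,Ateles)).
The other lineage descending from that same node — the sister group — is (Abies,Pseudotsuga); its 2 tips in alphabetical order are the answer.

Abies, Pseudotsuga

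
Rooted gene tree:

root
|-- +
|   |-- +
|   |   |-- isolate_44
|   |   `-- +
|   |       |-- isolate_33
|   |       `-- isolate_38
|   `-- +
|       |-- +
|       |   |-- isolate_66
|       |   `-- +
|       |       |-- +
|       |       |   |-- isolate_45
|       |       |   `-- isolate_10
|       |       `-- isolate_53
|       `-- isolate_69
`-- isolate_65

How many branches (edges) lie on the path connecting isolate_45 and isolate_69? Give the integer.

5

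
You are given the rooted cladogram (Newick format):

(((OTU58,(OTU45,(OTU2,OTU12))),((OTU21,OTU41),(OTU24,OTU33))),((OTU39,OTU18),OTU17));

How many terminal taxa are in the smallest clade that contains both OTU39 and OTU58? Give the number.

11

The MRCA of OTU39 and OTU58 is the root, so the clade is the entire tree.
That clade contains 11 terminal taxa: OTU12, OTU17, OTU18, OTU2, OTU21, OTU24, OTU33, OTU39, OTU41, OTU45, OTU58.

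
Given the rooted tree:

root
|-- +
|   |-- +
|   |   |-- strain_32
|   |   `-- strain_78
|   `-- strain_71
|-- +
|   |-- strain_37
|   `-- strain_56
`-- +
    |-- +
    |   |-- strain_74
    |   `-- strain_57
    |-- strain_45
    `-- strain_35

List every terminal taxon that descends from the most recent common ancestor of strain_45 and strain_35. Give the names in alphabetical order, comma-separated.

strain_35, strain_45, strain_57, strain_74

Tracing strain_45: it sits inside ((strain_74,strain_57),strain_45,strain_35).
Tracing strain_35: it sits inside ((strain_74,strain_57),strain_45,strain_35).
The smallest clade enclosing both is ((strain_74,strain_57),strain_45,strain_35); the answer is its 4 terminal taxa in alphabetical order.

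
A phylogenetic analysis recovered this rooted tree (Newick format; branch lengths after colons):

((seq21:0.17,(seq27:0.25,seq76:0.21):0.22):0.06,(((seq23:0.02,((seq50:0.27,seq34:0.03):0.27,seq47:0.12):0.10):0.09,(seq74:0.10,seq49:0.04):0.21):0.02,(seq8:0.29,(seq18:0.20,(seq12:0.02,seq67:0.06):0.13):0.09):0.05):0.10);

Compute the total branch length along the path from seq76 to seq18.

0.93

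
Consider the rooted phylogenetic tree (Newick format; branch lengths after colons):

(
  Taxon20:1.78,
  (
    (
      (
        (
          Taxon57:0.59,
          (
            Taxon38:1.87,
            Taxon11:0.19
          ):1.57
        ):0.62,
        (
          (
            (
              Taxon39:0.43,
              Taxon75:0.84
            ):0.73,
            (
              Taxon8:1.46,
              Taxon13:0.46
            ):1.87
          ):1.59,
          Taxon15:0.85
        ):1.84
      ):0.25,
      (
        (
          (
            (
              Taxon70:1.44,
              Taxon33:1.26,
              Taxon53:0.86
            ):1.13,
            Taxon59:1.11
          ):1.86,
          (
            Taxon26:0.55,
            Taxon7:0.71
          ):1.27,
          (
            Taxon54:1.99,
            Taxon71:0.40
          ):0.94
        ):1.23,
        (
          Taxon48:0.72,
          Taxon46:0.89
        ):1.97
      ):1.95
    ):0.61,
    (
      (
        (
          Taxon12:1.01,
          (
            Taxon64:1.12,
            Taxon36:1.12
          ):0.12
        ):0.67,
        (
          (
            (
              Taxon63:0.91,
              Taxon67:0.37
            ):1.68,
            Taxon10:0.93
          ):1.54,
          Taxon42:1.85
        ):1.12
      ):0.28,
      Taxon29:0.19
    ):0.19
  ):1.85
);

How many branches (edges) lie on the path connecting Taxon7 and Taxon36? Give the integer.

The MRCA of Taxon7 and Taxon36 is the node subtending ((((Taxon57,(Taxon38,Taxon11)),(((Taxon39,Taxon75),(Taxon8,Taxon13)),Taxon15)),((((Taxon70,Taxon33,Taxon53),Taxon59),(Taxon26,Taxon7),(Taxon54,Taxon71)),(Taxon48,Taxon46))),(((Taxon12,(Taxon64,Taxon36)),(((Taxon63,Taxon67),Taxon10),Taxon42)),Taxon29)).
From Taxon7 up to that node: 5 branches. From Taxon36 up to the same node: 5 branches. Total: 5 + 5 = 10.

10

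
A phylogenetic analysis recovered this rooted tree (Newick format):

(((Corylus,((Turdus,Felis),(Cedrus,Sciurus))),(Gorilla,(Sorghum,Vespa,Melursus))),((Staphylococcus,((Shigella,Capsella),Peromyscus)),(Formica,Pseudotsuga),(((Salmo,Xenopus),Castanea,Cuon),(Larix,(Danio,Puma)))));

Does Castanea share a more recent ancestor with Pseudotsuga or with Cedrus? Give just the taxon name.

The MRCA of Castanea and Pseudotsuga subtends ((Staphylococcus,((Shigella,Capsella),Peromyscus)),(Formica,Pseudotsuga),(((Salmo,Xenopus),Castanea,Cuon),(Larix,(Danio,Puma)))) (13 taxa).
The MRCA of Castanea and Cedrus is the root, subtending the entire tree (22 taxa).
The first is nested inside the second, so Castanea shares a more recent common ancestor with Pseudotsuga.

Pseudotsuga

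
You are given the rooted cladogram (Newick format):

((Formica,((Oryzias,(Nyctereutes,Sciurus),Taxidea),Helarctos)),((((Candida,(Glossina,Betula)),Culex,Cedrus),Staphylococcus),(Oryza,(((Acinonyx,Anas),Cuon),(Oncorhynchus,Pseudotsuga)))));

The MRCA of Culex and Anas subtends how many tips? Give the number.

The MRCA of Culex and Anas is the node subtending ((((Candida,(Glossina,Betula)),Culex,Cedrus),Staphylococcus),(Oryza,(((Acinonyx,Anas),Cuon),(Oncorhynchus,Pseudotsuga)))).
That clade contains 12 terminal taxa: Acinonyx, Anas, Betula, Candida, Cedrus, Culex, Cuon, Glossina, Oncorhynchus, Oryza, Pseudotsuga, Staphylococcus.

12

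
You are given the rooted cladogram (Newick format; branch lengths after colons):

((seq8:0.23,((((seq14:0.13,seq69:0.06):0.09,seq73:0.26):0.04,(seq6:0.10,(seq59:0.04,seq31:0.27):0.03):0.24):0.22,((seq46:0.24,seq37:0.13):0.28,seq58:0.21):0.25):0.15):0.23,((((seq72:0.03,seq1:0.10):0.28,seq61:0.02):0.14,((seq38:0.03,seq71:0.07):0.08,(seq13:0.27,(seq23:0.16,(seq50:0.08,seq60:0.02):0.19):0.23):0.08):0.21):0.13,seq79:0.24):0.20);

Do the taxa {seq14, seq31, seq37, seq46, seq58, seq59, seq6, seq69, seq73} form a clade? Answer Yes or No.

Yes

The most recent common ancestor of these taxa subtends ((((seq14,seq69),seq73),(seq6,(seq59,seq31))),((seq46,seq37),seq58)).
That clade has exactly 9 tips — every listed taxon and nothing else — so the group is monophyletic.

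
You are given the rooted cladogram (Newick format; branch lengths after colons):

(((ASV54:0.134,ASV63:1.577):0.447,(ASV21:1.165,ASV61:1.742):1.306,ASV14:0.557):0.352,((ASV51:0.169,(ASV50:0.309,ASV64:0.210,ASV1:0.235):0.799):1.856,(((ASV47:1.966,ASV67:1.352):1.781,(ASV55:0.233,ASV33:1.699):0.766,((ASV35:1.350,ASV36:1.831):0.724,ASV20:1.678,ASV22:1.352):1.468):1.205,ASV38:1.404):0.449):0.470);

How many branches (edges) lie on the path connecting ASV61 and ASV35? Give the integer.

The MRCA of ASV61 and ASV35 is the root of the tree.
From ASV61 up to that node: 3 branches. From ASV35 up to the same node: 6 branches. Total: 3 + 6 = 9.

9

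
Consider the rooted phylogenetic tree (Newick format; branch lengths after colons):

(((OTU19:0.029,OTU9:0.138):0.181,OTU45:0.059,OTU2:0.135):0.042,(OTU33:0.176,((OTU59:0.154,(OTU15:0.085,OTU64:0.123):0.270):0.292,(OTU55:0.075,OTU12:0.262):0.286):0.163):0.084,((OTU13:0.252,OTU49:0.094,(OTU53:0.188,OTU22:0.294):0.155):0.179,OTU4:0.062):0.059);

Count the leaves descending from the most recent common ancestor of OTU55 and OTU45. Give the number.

The MRCA of OTU55 and OTU45 is the root, so the clade is the entire tree.
That clade contains 15 terminal taxa: OTU12, OTU13, OTU15, OTU19, OTU2, OTU22, OTU33, OTU4, OTU45, OTU49, OTU53, OTU55, OTU59, OTU64, OTU9.

15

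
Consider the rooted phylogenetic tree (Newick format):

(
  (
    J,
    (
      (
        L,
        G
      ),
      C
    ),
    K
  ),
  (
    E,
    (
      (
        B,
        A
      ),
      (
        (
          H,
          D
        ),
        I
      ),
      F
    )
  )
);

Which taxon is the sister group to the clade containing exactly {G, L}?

The clade containing exactly {G, L} attaches to the tree at the node subtending ((L,G),C).
The other lineage descending from that same node — the sister group — is the single tip C.

C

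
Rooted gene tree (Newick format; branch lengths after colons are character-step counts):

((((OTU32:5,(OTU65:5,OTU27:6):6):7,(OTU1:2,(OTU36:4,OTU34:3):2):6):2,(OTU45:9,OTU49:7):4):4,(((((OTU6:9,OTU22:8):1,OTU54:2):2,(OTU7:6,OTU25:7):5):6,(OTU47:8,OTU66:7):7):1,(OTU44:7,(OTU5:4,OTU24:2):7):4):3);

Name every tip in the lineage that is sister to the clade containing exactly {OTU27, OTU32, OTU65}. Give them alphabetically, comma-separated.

OTU1, OTU34, OTU36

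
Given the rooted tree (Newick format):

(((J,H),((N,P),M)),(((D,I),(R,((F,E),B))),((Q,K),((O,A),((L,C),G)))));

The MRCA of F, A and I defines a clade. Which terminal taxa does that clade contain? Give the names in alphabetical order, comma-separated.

A, B, C, D, E, F, G, I, K, L, O, Q, R

Tracing F: it sits inside (F,E).
Tracing A: it sits inside (O,A).
Tracing I: it sits inside (D,I).
The smallest clade enclosing all 3 is (((D,I),(R,((F,E),B))),((Q,K),((O,A),((L,C),G)))); the answer is its 13 terminal taxa in alphabetical order.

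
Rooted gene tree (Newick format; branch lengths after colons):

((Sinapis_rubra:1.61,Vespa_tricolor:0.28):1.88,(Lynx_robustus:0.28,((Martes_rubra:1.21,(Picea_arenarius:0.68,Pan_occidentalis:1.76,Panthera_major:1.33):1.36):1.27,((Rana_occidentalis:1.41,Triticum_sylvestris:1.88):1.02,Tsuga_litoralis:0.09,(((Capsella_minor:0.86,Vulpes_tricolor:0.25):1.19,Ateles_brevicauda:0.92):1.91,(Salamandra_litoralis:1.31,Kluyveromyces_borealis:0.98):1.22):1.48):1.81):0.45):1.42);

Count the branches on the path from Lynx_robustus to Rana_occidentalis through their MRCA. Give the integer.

5

The MRCA of Lynx_robustus and Rana_occidentalis is the node subtending (Lynx_robustus,((Martes_rubra,(Picea_arenarius,Pan_occidentalis,Panthera_major)),((Rana_occidentalis,Triticum_sylvestris),Tsuga_litoralis,(((Capsella_minor,Vulpes_tricolor),Ateles_brevicauda),(Salamandra_litoralis,Kluyveromyces_borealis))))).
From Lynx_robustus up to that node: 1 branch. From Rana_occidentalis up to the same node: 4 branches. Total: 1 + 4 = 5.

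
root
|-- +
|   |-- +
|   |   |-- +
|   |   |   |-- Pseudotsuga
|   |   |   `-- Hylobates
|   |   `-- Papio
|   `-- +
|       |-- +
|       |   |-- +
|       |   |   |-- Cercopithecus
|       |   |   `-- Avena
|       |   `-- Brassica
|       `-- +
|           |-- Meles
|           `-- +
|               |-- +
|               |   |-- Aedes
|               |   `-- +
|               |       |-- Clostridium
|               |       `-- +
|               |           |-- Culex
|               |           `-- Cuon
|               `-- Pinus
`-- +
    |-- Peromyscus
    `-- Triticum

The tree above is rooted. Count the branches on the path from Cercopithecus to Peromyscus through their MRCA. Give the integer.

The MRCA of Cercopithecus and Peromyscus is the root of the tree.
From Cercopithecus up to that node: 5 branches. From Peromyscus up to the same node: 2 branches. Total: 5 + 2 = 7.

7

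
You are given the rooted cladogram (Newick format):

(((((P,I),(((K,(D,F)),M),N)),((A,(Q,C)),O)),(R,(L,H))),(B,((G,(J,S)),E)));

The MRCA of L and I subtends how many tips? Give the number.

14

The MRCA of L and I is the node subtending ((((P,I),(((K,(D,F)),M),N)),((A,(Q,C)),O)),(R,(L,H))).
That clade contains 14 terminal taxa: A, C, D, F, H, I, K, L, M, N, O, P, Q, R.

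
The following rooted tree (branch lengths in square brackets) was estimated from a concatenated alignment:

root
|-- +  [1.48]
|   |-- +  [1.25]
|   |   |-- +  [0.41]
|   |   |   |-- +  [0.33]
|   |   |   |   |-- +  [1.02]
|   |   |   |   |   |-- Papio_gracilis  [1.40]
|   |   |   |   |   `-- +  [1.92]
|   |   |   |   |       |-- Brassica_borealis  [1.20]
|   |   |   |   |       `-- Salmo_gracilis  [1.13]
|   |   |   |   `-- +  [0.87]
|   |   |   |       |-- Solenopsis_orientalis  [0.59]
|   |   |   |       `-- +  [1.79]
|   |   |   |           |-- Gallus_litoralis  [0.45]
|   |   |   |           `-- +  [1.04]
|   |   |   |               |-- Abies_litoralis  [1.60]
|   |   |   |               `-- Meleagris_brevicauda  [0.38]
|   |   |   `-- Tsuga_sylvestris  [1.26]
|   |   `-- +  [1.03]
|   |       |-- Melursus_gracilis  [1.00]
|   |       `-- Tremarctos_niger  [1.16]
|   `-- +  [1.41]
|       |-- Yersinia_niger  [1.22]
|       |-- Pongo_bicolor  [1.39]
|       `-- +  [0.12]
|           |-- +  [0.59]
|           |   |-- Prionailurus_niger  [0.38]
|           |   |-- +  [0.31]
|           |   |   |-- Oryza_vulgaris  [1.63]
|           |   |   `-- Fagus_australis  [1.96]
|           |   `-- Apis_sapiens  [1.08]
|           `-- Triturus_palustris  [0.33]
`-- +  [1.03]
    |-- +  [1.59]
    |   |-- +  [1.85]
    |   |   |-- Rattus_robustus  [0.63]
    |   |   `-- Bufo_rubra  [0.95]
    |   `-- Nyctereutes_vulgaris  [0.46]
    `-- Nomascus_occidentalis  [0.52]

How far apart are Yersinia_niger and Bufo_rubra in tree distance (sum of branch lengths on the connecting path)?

9.53

The path runs Yersinia_niger → … → MRCA → … → Bufo_rubra; the MRCA is the root of the tree.
Branch lengths along that path: 1.22 + 1.41 + 1.48 + 1.03 + 1.59 + 1.85 + 0.95 = 9.53.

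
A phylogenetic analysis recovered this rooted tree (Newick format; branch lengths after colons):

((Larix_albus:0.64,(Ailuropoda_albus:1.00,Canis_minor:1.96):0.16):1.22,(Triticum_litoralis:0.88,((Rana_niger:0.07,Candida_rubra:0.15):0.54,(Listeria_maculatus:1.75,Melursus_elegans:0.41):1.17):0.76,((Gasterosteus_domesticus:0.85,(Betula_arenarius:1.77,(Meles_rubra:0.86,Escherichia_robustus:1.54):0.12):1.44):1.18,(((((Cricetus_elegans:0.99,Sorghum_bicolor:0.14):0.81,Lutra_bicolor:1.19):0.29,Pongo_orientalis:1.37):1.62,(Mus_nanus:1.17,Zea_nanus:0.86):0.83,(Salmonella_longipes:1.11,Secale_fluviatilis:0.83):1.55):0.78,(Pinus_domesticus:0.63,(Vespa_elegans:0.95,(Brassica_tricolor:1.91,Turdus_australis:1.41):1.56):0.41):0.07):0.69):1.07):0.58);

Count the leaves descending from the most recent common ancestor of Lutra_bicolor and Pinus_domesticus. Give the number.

12

The MRCA of Lutra_bicolor and Pinus_domesticus is the node subtending (((((Cricetus_elegans,Sorghum_bicolor),Lutra_bicolor),Pongo_orientalis),(Mus_nanus,Zea_nanus),(Salmonella_longipes,Secale_fluviatilis)),(Pinus_domesticus,(Vespa_elegans,(Brassica_tricolor,Turdus_australis)))).
That clade contains 12 terminal taxa: Brassica_tricolor, Cricetus_elegans, Lutra_bicolor, Mus_nanus, Pinus_domesticus, Pongo_orientalis, Salmonella_longipes, Secale_fluviatilis, Sorghum_bicolor, Turdus_australis, Vespa_elegans, Zea_nanus.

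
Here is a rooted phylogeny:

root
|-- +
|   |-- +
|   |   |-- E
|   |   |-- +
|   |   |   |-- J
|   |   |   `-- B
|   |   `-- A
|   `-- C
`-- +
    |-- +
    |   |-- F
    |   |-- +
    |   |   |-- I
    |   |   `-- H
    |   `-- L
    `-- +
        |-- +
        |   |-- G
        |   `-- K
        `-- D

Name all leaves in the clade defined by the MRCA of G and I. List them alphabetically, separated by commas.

Tracing G: it sits inside (G,K).
Tracing I: it sits inside (I,H).
The smallest clade enclosing both is ((F,(I,H),L),((G,K),D)); the answer is its 7 terminal taxa in alphabetical order.

D, F, G, H, I, K, L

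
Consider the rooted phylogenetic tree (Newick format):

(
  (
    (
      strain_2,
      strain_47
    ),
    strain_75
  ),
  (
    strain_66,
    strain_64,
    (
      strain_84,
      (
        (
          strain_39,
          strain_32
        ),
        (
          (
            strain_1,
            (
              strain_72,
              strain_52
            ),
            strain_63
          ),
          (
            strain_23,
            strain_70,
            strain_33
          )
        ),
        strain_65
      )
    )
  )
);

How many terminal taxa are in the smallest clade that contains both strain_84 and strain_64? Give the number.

The MRCA of strain_84 and strain_64 is the node subtending (strain_66,strain_64,(strain_84,((strain_39,strain_32),((strain_1,(strain_72,strain_52),strain_63),(strain_23,strain_70,strain_33)),strain_65))).
That clade contains 13 terminal taxa: strain_1, strain_23, strain_32, strain_33, strain_39, strain_52, strain_63, strain_64, strain_65, strain_66, strain_70, strain_72, strain_84.

13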